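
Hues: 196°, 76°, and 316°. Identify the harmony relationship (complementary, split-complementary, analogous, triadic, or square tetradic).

Sort the hues: 76°, 196°, 316°.
Successive gaps around the wheel: 120°, 120°, 120°.
Three hues equally spaced 120° apart form a triad.

triadic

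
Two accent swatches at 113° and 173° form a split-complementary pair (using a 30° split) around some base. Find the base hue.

The accents sit 30° either side of the complement, so the complement is their short-arc midpoint on the wheel.
Short-arc midpoint of 113° and 173°: 143°.
Base is 180° from the complement: 143 − 180 = -37 → -37 + 360 = 323°

323°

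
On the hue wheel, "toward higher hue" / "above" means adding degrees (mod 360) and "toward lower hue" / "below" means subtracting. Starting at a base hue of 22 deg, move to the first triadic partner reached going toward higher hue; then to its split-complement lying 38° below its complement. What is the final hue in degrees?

triadic ↑ +120°: 22 + 120 = 142°
split-comp 38° ↓ +142°: 142 + 142 = 284°

284°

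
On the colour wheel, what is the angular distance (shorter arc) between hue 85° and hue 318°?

|85 − 318| = 233.
The shorter arc is 360 − 233 = 127°.

127°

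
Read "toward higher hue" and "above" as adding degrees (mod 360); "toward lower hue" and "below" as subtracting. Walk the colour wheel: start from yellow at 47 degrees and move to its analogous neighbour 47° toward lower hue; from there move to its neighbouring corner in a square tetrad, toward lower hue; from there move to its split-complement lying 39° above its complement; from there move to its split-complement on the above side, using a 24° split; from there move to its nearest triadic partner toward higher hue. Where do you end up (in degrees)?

93°

analog 47° ↓ −47°: 47 − 47 = 0°
square ↓ −90°: 0 − 90 = -90 → -90 + 360 = 270°
split-comp 39° ↑ +219°: 270 + 219 = 489 → 489 − 360 = 129°
split-comp 24° ↑ +204°: 129 + 204 = 333°
triadic ↑ +120°: 333 + 120 = 453 → 453 − 360 = 93°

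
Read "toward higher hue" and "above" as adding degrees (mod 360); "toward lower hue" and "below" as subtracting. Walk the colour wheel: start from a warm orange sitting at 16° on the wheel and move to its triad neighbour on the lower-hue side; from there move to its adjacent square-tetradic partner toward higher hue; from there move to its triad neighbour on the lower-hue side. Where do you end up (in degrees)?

16 − 120 = -104 → -104 + 360 = 256°   (triadic ↓)
256 + 90 = 346°   (square ↑)
346 − 120 = 226°   (triadic ↓)

226°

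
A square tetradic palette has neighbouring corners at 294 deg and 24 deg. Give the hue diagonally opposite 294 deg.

114°

A square tetradic scheme places four hues 90° apart; opposite corners are 180° apart.
294 + 180 = 474 → 474 − 360 = 114°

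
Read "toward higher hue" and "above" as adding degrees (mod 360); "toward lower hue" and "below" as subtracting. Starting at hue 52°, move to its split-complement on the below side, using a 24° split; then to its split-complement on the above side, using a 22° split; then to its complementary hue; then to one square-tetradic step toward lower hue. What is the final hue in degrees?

+156° (split-comp 24° ↓): 52 + 156 = 208°
+202° (split-comp 22° ↑): 208 + 202 = 410 → 410 − 360 = 50°
+180° (complement): 50 + 180 = 230°
−90° (square ↓): 230 − 90 = 140°

140°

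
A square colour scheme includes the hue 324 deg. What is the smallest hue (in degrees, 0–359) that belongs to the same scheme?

54°

A square tetradic scheme places four hues every 90°.
The full set through 324° is {54°, 144°, 234°, 324°}.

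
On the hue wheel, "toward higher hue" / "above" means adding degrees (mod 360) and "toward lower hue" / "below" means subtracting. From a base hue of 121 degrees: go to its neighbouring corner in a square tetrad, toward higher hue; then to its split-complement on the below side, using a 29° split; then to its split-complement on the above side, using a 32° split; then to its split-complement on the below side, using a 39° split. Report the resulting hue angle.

355°

121 + 90 = 211°   (square ↑)
211 + 151 = 362 → 362 − 360 = 2°   (split-comp 29° ↓)
2 + 212 = 214°   (split-comp 32° ↑)
214 + 141 = 355°   (split-comp 39° ↓)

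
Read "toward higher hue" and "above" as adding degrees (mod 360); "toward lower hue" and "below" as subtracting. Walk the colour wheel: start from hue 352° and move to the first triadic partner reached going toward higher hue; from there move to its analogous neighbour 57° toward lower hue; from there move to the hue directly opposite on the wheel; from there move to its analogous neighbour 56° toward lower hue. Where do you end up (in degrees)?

triadic ↑ +120°: 352 + 120 = 472 → 472 − 360 = 112°
analog 57° ↓ −57°: 112 − 57 = 55°
complement +180°: 55 + 180 = 235°
analog 56° ↓ −56°: 235 − 56 = 179°

179°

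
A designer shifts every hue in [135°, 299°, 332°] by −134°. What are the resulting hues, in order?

1°, 165°, 198°

135 − 134 = 1°
299 − 134 = 165°
332 − 134 = 198°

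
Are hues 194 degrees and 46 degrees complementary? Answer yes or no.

no

Angular distance: |194 − 46| = 148 = 148°.
Complementary requires 180°.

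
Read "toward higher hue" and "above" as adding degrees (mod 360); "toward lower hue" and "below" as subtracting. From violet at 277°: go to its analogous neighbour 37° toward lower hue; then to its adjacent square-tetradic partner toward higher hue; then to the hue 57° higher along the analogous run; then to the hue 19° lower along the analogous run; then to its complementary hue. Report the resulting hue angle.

188°

−37° (analog 37° ↓): 277 − 37 = 240°
+90° (square ↑): 240 + 90 = 330°
+57° (analog 57° ↑): 330 + 57 = 387 → 387 − 360 = 27°
−19° (analog 19° ↓): 27 − 19 = 8°
+180° (complement): 8 + 180 = 188°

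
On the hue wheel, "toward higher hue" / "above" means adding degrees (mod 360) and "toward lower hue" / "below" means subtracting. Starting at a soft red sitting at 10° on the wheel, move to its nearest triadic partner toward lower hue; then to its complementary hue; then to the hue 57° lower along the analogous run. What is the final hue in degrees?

13°

triadic ↓ −120°: 10 − 120 = -110 → -110 + 360 = 250°
complement +180°: 250 + 180 = 430 → 430 − 360 = 70°
analog 57° ↓ −57°: 70 − 57 = 13°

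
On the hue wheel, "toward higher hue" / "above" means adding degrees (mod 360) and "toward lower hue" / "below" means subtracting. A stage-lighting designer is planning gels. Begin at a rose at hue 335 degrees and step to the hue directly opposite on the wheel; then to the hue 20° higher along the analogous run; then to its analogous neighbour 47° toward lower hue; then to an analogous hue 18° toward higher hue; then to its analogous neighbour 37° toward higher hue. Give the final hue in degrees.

183°

+180° (complement): 335 + 180 = 515 → 515 − 360 = 155°
+20° (analog 20° ↑): 155 + 20 = 175°
−47° (analog 47° ↓): 175 − 47 = 128°
+18° (analog 18° ↑): 128 + 18 = 146°
+37° (analog 37° ↑): 146 + 37 = 183°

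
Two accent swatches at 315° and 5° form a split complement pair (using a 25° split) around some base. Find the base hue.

The accents sit 25° either side of the complement, so the complement is their short-arc midpoint on the wheel.
Short-arc midpoint of 315° and 5°: 340°.
Base is 180° from the complement: 340 − 180 = 160°

160°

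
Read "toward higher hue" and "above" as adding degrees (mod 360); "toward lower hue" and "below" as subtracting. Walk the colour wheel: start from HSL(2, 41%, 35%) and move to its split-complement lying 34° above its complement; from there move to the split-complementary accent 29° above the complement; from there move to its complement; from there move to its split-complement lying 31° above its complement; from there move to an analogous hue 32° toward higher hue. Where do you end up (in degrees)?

2 + 214 = 216°   (split-comp 34° ↑)
216 + 209 = 425 → 425 − 360 = 65°   (split-comp 29° ↑)
65 + 180 = 245°   (complement)
245 + 211 = 456 → 456 − 360 = 96°   (split-comp 31° ↑)
96 + 32 = 128°   (analog 32° ↑)

128°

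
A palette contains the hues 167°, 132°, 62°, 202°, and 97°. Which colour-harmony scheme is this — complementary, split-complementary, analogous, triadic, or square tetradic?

Sort the hues: 62°, 97°, 132°, 167°, 202°.
Successive gaps around the wheel: 35°, 35°, 35°, 35°, 220°.
A run of hues at equal small steps (35°) with one large closing gap is an analogous group.

analogous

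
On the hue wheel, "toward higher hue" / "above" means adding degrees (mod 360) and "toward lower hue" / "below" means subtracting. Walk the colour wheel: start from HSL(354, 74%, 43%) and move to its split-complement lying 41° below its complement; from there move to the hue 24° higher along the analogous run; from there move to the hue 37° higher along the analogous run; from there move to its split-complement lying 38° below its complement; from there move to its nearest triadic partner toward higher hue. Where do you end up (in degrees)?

96°

+139° (split-comp 41° ↓): 354 + 139 = 493 → 493 − 360 = 133°
+24° (analog 24° ↑): 133 + 24 = 157°
+37° (analog 37° ↑): 157 + 37 = 194°
+142° (split-comp 38° ↓): 194 + 142 = 336°
+120° (triadic ↑): 336 + 120 = 456 → 456 − 360 = 96°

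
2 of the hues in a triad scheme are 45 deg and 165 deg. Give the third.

A triad places three hues 120° apart.
The full set through 45° is {45°, 165°, 285°}.
Given {45°, 165°}, the missing hue is 285°.

285°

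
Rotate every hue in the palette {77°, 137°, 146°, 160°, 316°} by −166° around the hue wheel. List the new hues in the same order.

271°, 331°, 340°, 354°, 150°

77 − 166 = -89 → -89 + 360 = 271°
137 − 166 = -29 → -29 + 360 = 331°
146 − 166 = -20 → -20 + 360 = 340°
160 − 166 = -6 → -6 + 360 = 354°
316 − 166 = 150°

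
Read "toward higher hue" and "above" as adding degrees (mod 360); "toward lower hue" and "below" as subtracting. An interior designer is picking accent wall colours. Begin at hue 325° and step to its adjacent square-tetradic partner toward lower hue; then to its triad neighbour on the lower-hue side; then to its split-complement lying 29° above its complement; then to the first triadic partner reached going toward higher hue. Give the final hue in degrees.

84°

325 − 90 = 235°   (square ↓)
235 − 120 = 115°   (triadic ↓)
115 + 209 = 324°   (split-comp 29° ↑)
324 + 120 = 444 → 444 − 360 = 84°   (triadic ↑)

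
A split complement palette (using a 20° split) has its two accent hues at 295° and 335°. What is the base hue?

135°

The accents sit 20° either side of the complement, so the complement is their short-arc midpoint on the wheel.
Short-arc midpoint of 295° and 335°: 315°.
Base is 180° from the complement: 315 − 180 = 135°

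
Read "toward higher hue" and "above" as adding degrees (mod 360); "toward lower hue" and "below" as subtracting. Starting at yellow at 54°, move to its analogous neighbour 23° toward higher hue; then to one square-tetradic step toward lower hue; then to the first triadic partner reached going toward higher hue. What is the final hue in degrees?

+23° (analog 23° ↑): 54 + 23 = 77°
−90° (square ↓): 77 − 90 = -13 → -13 + 360 = 347°
+120° (triadic ↑): 347 + 120 = 467 → 467 − 360 = 107°

107°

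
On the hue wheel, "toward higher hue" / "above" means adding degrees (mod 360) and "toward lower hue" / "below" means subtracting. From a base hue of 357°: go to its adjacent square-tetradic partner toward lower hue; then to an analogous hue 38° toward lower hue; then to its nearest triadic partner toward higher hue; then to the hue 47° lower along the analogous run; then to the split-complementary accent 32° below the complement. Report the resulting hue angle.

90°

square ↓ −90°: 357 − 90 = 267°
analog 38° ↓ −38°: 267 − 38 = 229°
triadic ↑ +120°: 229 + 120 = 349°
analog 47° ↓ −47°: 349 − 47 = 302°
split-comp 32° ↓ +148°: 302 + 148 = 450 → 450 − 360 = 90°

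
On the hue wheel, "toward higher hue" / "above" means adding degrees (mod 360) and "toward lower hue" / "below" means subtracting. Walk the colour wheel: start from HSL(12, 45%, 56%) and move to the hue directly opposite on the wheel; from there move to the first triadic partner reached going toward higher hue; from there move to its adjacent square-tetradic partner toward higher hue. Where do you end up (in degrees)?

42°

+180° (complement): 12 + 180 = 192°
+120° (triadic ↑): 192 + 120 = 312°
+90° (square ↑): 312 + 90 = 402 → 402 − 360 = 42°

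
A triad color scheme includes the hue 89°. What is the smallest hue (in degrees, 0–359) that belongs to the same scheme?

89°

A triad places three hues 120° apart.
The full set through 89° is {89°, 209°, 329°}.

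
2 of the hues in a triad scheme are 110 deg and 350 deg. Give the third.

A triad places three hues 120° apart.
The full set through 110° is {110°, 230°, 350°}.
Given {110°, 350°}, the missing hue is 230°.

230°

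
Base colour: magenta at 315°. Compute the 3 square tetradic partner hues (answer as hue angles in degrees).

45°, 135° and 225°

315 + 90 = 405 → 405 − 360 = 45°
315 + 180 = 495 → 495 − 360 = 135°
315 + 270 = 585 → 585 − 360 = 225°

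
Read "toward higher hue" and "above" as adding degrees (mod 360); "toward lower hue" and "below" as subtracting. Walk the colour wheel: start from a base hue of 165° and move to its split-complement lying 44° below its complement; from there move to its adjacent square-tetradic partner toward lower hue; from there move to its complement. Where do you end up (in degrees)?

165 + 136 = 301°   (split-comp 44° ↓)
301 − 90 = 211°   (square ↓)
211 + 180 = 391 → 391 − 360 = 31°   (complement)

31°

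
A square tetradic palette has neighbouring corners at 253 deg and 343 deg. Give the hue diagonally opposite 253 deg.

A square tetradic scheme places four hues 90° apart; opposite corners are 180° apart.
253 + 180 = 433 → 433 − 360 = 73°

73°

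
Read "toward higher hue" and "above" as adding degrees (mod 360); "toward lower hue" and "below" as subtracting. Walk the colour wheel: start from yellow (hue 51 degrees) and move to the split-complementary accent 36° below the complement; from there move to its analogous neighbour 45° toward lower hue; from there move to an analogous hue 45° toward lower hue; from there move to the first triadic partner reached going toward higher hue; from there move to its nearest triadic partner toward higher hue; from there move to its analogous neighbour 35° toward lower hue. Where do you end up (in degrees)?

51 + 144 = 195°   (split-comp 36° ↓)
195 − 45 = 150°   (analog 45° ↓)
150 − 45 = 105°   (analog 45° ↓)
105 + 120 = 225°   (triadic ↑)
225 + 120 = 345°   (triadic ↑)
345 − 35 = 310°   (analog 35° ↓)

310°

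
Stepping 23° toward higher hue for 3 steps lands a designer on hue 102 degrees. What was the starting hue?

33°

3 steps of 23° (toward higher hue) give a net shift of +69°.
Start = end − shift: 102 − 69 = 33°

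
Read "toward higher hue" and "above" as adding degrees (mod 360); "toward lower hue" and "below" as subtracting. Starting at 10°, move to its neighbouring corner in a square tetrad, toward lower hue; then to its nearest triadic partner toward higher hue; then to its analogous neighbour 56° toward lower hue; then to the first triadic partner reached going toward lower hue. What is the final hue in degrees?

square ↓ −90°: 10 − 90 = -80 → -80 + 360 = 280°
triadic ↑ +120°: 280 + 120 = 400 → 400 − 360 = 40°
analog 56° ↓ −56°: 40 − 56 = -16 → -16 + 360 = 344°
triadic ↓ −120°: 344 − 120 = 224°

224°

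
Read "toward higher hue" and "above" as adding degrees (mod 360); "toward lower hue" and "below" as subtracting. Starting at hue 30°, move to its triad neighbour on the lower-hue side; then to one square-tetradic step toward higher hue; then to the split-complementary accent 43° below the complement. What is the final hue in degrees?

137°

30 − 120 = -90 → -90 + 360 = 270°   (triadic ↓)
270 + 90 = 360 → 360 − 360 = 0°   (square ↑)
0 + 137 = 137°   (split-comp 43° ↓)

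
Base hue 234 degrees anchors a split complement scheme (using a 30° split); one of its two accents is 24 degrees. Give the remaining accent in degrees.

84°

Split-complementary hues sit 30° either side of the complement.
Complement of the base 234°: 234 + 180 = 414 → 414 − 360 = 54°
The given accent 24° is 30° one side of 54°; the other accent sits 30° the other side: 54 + 30 = 84°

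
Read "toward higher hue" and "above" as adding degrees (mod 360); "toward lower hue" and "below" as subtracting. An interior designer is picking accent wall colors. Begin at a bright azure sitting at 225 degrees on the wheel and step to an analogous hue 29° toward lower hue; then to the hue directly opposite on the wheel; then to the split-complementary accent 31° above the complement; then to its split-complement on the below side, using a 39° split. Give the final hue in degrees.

8°

−29° (analog 29° ↓): 225 − 29 = 196°
+180° (complement): 196 + 180 = 376 → 376 − 360 = 16°
+211° (split-comp 31° ↑): 16 + 211 = 227°
+141° (split-comp 39° ↓): 227 + 141 = 368 → 368 − 360 = 8°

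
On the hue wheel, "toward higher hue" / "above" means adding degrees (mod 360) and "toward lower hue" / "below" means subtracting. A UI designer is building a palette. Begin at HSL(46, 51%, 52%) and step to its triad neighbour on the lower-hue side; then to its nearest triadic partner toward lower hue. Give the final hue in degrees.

46 − 120 = -74 → -74 + 360 = 286°   (triadic ↓)
286 − 120 = 166°   (triadic ↓)

166°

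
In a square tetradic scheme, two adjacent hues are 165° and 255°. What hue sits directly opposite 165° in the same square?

345°

A square tetradic scheme places four hues 90° apart; opposite corners are 180° apart.
165 + 180 = 345°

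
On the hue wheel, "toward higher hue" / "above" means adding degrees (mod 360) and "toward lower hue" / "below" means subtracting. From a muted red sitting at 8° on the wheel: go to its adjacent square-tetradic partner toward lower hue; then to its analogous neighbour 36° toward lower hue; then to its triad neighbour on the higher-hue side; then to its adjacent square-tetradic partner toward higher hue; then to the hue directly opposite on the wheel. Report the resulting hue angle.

square ↓ −90°: 8 − 90 = -82 → -82 + 360 = 278°
analog 36° ↓ −36°: 278 − 36 = 242°
triadic ↑ +120°: 242 + 120 = 362 → 362 − 360 = 2°
square ↑ +90°: 2 + 90 = 92°
complement +180°: 92 + 180 = 272°

272°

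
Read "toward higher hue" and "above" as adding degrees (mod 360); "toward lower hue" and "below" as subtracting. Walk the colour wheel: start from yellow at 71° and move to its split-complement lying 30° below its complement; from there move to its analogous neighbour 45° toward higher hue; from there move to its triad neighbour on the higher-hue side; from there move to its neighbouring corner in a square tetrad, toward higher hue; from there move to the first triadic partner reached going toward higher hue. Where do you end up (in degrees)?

236°

+150° (split-comp 30° ↓): 71 + 150 = 221°
+45° (analog 45° ↑): 221 + 45 = 266°
+120° (triadic ↑): 266 + 120 = 386 → 386 − 360 = 26°
+90° (square ↑): 26 + 90 = 116°
+120° (triadic ↑): 116 + 120 = 236°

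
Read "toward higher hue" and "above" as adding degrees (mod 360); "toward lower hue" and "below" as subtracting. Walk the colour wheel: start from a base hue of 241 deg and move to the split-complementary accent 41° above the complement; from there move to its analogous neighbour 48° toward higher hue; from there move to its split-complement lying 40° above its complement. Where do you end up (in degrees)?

10°

241 + 221 = 462 → 462 − 360 = 102°   (split-comp 41° ↑)
102 + 48 = 150°   (analog 48° ↑)
150 + 220 = 370 → 370 − 360 = 10°   (split-comp 40° ↑)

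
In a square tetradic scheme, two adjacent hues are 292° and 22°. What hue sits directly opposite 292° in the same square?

112°

A square tetradic scheme places four hues 90° apart; opposite corners are 180° apart.
292 + 180 = 472 → 472 − 360 = 112°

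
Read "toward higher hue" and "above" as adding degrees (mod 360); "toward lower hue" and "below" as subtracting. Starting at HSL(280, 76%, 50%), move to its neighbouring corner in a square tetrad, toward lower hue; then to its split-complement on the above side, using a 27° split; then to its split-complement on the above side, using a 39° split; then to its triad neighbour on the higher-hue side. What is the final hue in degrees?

280 − 90 = 190°   (square ↓)
190 + 207 = 397 → 397 − 360 = 37°   (split-comp 27° ↑)
37 + 219 = 256°   (split-comp 39° ↑)
256 + 120 = 376 → 376 − 360 = 16°   (triadic ↑)

16°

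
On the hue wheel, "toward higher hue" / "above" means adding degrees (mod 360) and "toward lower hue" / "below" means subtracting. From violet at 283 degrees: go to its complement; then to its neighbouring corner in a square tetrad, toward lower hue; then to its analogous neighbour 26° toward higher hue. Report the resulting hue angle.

complement +180°: 283 + 180 = 463 → 463 − 360 = 103°
square ↓ −90°: 103 − 90 = 13°
analog 26° ↑ +26°: 13 + 26 = 39°

39°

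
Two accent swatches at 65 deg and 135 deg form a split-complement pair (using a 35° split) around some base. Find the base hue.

The accents sit 35° either side of the complement, so the complement is their short-arc midpoint on the wheel.
Short-arc midpoint of 65° and 135°: 100°.
Base is 180° from the complement: 100 − 180 = -80 → -80 + 360 = 280°

280°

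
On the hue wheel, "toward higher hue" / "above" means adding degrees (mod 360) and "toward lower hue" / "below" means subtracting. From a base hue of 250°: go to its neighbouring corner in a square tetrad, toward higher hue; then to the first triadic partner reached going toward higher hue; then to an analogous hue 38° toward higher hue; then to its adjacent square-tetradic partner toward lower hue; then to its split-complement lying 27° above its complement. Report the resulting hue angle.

+90° (square ↑): 250 + 90 = 340°
+120° (triadic ↑): 340 + 120 = 460 → 460 − 360 = 100°
+38° (analog 38° ↑): 100 + 38 = 138°
−90° (square ↓): 138 − 90 = 48°
+207° (split-comp 27° ↑): 48 + 207 = 255°

255°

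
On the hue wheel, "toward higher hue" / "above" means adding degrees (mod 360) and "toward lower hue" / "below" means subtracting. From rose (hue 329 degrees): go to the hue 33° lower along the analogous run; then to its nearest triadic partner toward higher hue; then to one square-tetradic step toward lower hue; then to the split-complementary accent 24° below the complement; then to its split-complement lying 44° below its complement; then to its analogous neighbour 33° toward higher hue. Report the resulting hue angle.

291°

329 − 33 = 296°   (analog 33° ↓)
296 + 120 = 416 → 416 − 360 = 56°   (triadic ↑)
56 − 90 = -34 → -34 + 360 = 326°   (square ↓)
326 + 156 = 482 → 482 − 360 = 122°   (split-comp 24° ↓)
122 + 136 = 258°   (split-comp 44° ↓)
258 + 33 = 291°   (analog 33° ↑)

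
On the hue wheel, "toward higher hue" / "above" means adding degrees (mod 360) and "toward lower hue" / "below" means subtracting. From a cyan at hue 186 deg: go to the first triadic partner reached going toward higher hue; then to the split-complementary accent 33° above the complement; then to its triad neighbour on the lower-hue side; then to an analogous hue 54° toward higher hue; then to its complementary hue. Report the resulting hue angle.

triadic ↑ +120°: 186 + 120 = 306°
split-comp 33° ↑ +213°: 306 + 213 = 519 → 519 − 360 = 159°
triadic ↓ −120°: 159 − 120 = 39°
analog 54° ↑ +54°: 39 + 54 = 93°
complement +180°: 93 + 180 = 273°

273°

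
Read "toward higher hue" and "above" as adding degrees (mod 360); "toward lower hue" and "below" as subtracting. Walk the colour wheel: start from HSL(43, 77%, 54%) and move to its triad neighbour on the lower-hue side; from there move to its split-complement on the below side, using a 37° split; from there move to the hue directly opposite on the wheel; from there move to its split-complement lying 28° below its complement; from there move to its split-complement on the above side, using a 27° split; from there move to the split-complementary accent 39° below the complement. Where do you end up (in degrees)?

triadic ↓ −120°: 43 − 120 = -77 → -77 + 360 = 283°
split-comp 37° ↓ +143°: 283 + 143 = 426 → 426 − 360 = 66°
complement +180°: 66 + 180 = 246°
split-comp 28° ↓ +152°: 246 + 152 = 398 → 398 − 360 = 38°
split-comp 27° ↑ +207°: 38 + 207 = 245°
split-comp 39° ↓ +141°: 245 + 141 = 386 → 386 − 360 = 26°

26°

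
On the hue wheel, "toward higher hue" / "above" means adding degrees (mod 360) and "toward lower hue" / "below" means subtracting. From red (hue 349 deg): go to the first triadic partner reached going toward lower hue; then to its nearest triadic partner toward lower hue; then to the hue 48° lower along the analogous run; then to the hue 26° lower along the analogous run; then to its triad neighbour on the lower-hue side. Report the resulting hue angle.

275°

349 − 120 = 229°   (triadic ↓)
229 − 120 = 109°   (triadic ↓)
109 − 48 = 61°   (analog 48° ↓)
61 − 26 = 35°   (analog 26° ↓)
35 − 120 = -85 → -85 + 360 = 275°   (triadic ↓)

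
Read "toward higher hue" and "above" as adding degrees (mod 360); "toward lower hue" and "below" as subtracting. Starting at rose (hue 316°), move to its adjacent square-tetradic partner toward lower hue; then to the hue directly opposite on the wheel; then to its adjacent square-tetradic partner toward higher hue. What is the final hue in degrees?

136°

316 − 90 = 226°   (square ↓)
226 + 180 = 406 → 406 − 360 = 46°   (complement)
46 + 90 = 136°   (square ↑)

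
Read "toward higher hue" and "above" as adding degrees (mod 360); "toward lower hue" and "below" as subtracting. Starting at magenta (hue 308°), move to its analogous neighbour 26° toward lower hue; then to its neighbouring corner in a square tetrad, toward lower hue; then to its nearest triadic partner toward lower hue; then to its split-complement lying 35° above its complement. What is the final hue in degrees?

−26° (analog 26° ↓): 308 − 26 = 282°
−90° (square ↓): 282 − 90 = 192°
−120° (triadic ↓): 192 − 120 = 72°
+215° (split-comp 35° ↑): 72 + 215 = 287°

287°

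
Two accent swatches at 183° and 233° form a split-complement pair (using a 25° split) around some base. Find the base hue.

The accents sit 25° either side of the complement, so the complement is their short-arc midpoint on the wheel.
Short-arc midpoint of 183° and 233°: 208°.
Base is 180° from the complement: 208 − 180 = 28°

28°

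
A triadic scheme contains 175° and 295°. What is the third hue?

A triad spaces three hues 120° apart.
The full set is {55°, 175°, 295°}.

55°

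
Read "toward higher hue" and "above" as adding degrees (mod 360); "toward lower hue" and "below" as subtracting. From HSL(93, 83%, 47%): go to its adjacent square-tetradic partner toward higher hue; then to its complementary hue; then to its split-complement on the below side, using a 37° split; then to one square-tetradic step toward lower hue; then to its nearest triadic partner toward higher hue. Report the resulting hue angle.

176°

+90° (square ↑): 93 + 90 = 183°
+180° (complement): 183 + 180 = 363 → 363 − 360 = 3°
+143° (split-comp 37° ↓): 3 + 143 = 146°
−90° (square ↓): 146 − 90 = 56°
+120° (triadic ↑): 56 + 120 = 176°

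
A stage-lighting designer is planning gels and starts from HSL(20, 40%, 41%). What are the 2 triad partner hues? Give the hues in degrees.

A triad places three hues 120° apart.
20 + 120 = 140°
20 + 240 = 260°

140° and 260°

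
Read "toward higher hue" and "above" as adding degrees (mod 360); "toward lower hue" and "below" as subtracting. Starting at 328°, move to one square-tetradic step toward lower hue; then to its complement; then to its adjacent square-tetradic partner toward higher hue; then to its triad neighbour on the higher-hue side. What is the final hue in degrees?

−90° (square ↓): 328 − 90 = 238°
+180° (complement): 238 + 180 = 418 → 418 − 360 = 58°
+90° (square ↑): 58 + 90 = 148°
+120° (triadic ↑): 148 + 120 = 268°

268°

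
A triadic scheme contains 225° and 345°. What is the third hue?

A triad spaces three hues 120° apart.
The full set is {105°, 225°, 345°}.

105°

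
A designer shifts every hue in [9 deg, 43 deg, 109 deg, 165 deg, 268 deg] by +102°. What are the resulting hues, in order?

111°, 145°, 211°, 267°, 10°

9 + 102 = 111°
43 + 102 = 145°
109 + 102 = 211°
165 + 102 = 267°
268 + 102 = 370 → 370 − 360 = 10°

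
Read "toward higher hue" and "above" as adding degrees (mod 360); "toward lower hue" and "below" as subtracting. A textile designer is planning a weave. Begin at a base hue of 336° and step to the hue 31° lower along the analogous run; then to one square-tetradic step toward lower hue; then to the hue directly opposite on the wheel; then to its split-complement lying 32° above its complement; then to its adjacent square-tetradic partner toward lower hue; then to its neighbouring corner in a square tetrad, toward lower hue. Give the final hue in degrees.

67°

−31° (analog 31° ↓): 336 − 31 = 305°
−90° (square ↓): 305 − 90 = 215°
+180° (complement): 215 + 180 = 395 → 395 − 360 = 35°
+212° (split-comp 32° ↑): 35 + 212 = 247°
−90° (square ↓): 247 − 90 = 157°
−90° (square ↓): 157 − 90 = 67°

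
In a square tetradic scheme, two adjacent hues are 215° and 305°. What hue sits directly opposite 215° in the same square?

A square tetradic scheme places four hues 90° apart; opposite corners are 180° apart.
215 + 180 = 395 → 395 − 360 = 35°

35°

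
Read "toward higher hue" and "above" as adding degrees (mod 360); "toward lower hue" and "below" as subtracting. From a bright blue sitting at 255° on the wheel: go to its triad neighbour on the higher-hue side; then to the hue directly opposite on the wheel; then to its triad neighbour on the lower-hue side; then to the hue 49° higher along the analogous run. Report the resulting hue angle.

+120° (triadic ↑): 255 + 120 = 375 → 375 − 360 = 15°
+180° (complement): 15 + 180 = 195°
−120° (triadic ↓): 195 − 120 = 75°
+49° (analog 49° ↑): 75 + 49 = 124°

124°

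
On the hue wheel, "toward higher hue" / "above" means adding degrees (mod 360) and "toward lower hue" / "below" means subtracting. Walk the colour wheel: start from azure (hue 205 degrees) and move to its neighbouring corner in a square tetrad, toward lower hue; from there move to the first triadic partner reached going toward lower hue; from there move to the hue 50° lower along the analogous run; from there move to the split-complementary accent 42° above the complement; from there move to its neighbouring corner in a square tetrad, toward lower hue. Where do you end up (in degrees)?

77°

−90° (square ↓): 205 − 90 = 115°
−120° (triadic ↓): 115 − 120 = -5 → -5 + 360 = 355°
−50° (analog 50° ↓): 355 − 50 = 305°
+222° (split-comp 42° ↑): 305 + 222 = 527 → 527 − 360 = 167°
−90° (square ↓): 167 − 90 = 77°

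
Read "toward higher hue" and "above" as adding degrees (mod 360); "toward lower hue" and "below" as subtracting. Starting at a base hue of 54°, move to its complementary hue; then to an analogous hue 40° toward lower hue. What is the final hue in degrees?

194°

complement +180°: 54 + 180 = 234°
analog 40° ↓ −40°: 234 − 40 = 194°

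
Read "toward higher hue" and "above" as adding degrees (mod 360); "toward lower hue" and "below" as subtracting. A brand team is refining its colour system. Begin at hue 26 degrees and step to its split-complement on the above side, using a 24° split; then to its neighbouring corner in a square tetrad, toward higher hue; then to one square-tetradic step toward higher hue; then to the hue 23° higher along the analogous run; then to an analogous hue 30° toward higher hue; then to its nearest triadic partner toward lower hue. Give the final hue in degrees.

343°

+204° (split-comp 24° ↑): 26 + 204 = 230°
+90° (square ↑): 230 + 90 = 320°
+90° (square ↑): 320 + 90 = 410 → 410 − 360 = 50°
+23° (analog 23° ↑): 50 + 23 = 73°
+30° (analog 30° ↑): 73 + 30 = 103°
−120° (triadic ↓): 103 − 120 = -17 → -17 + 360 = 343°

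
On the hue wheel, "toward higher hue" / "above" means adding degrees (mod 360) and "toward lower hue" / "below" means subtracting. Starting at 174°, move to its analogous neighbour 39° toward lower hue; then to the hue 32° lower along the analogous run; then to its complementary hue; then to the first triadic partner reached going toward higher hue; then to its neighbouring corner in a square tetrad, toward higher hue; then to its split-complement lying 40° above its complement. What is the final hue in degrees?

353°

174 − 39 = 135°   (analog 39° ↓)
135 − 32 = 103°   (analog 32° ↓)
103 + 180 = 283°   (complement)
283 + 120 = 403 → 403 − 360 = 43°   (triadic ↑)
43 + 90 = 133°   (square ↑)
133 + 220 = 353°   (split-comp 40° ↑)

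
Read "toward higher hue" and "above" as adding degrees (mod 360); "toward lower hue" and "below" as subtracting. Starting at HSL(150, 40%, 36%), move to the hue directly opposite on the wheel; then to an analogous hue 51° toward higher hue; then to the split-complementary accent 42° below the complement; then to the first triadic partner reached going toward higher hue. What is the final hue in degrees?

279°

150 + 180 = 330°   (complement)
330 + 51 = 381 → 381 − 360 = 21°   (analog 51° ↑)
21 + 138 = 159°   (split-comp 42° ↓)
159 + 120 = 279°   (triadic ↑)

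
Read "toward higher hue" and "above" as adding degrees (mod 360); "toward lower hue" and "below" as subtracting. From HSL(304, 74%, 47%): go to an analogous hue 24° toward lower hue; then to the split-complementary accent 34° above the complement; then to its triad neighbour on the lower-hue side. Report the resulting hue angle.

−24° (analog 24° ↓): 304 − 24 = 280°
+214° (split-comp 34° ↑): 280 + 214 = 494 → 494 − 360 = 134°
−120° (triadic ↓): 134 − 120 = 14°

14°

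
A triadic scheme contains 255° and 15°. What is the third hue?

A triad spaces three hues 120° apart.
The full set is {15°, 135°, 255°}.

135°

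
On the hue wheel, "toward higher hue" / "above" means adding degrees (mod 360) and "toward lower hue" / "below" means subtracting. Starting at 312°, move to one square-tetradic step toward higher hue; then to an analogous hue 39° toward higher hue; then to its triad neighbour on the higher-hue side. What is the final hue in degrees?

201°

+90° (square ↑): 312 + 90 = 402 → 402 − 360 = 42°
+39° (analog 39° ↑): 42 + 39 = 81°
+120° (triadic ↑): 81 + 120 = 201°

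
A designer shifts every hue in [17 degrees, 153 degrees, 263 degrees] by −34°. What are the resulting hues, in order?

17 − 34 = -17 → -17 + 360 = 343°
153 − 34 = 119°
263 − 34 = 229°

343°, 119°, 229°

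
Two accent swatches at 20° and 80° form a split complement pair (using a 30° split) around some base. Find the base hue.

The accents sit 30° either side of the complement, so the complement is their short-arc midpoint on the wheel.
Short-arc midpoint of 20° and 80°: 50°.
Base is 180° from the complement: 50 − 180 = -130 → -130 + 360 = 230°

230°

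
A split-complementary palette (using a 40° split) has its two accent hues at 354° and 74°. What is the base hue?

214°

The accents sit 40° either side of the complement, so the complement is their short-arc midpoint on the wheel.
Short-arc midpoint of 354° and 74°: 34°.
Base is 180° from the complement: 34 − 180 = -146 → -146 + 360 = 214°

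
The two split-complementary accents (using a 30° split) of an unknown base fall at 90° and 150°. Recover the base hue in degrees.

300°

The accents sit 30° either side of the complement, so the complement is their short-arc midpoint on the wheel.
Short-arc midpoint of 90° and 150°: 120°.
Base is 180° from the complement: 120 − 180 = -60 → -60 + 360 = 300°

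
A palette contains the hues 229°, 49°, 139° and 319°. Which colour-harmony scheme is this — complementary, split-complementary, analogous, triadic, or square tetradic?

Sort the hues: 49°, 139°, 229°, 319°.
Successive gaps around the wheel: 90°, 90°, 90°, 90°.
Four hues every 90° form a square tetradic scheme.

square tetradic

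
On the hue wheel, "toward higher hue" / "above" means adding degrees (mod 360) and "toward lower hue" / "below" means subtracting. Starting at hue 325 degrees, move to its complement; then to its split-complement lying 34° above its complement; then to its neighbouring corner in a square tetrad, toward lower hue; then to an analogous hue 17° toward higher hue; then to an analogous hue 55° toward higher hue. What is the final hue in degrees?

341°

complement +180°: 325 + 180 = 505 → 505 − 360 = 145°
split-comp 34° ↑ +214°: 145 + 214 = 359°
square ↓ −90°: 359 − 90 = 269°
analog 17° ↑ +17°: 269 + 17 = 286°
analog 55° ↑ +55°: 286 + 55 = 341°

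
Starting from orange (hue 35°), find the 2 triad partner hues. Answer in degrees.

A triad places three hues 120° apart.
35 + 120 = 155°
35 + 240 = 275°

155° and 275°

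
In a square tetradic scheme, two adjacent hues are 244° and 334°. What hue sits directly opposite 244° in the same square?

64°

A square tetradic scheme places four hues 90° apart; opposite corners are 180° apart.
244 + 180 = 424 → 424 − 360 = 64°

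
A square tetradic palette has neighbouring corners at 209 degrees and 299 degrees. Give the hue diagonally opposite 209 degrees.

A square tetradic scheme places four hues 90° apart; opposite corners are 180° apart.
209 + 180 = 389 → 389 − 360 = 29°

29°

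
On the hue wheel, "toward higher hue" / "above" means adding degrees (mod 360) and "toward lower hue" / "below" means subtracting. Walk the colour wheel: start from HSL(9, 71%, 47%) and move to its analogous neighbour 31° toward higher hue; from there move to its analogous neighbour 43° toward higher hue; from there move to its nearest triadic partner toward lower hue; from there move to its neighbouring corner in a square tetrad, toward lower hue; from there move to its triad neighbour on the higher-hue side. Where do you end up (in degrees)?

9 + 31 = 40°   (analog 31° ↑)
40 + 43 = 83°   (analog 43° ↑)
83 − 120 = -37 → -37 + 360 = 323°   (triadic ↓)
323 − 90 = 233°   (square ↓)
233 + 120 = 353°   (triadic ↑)

353°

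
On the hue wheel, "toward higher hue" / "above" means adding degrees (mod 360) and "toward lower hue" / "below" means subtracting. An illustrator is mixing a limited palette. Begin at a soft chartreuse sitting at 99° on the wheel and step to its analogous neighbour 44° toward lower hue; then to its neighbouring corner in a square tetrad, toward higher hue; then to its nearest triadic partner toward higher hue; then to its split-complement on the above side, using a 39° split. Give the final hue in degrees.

−44° (analog 44° ↓): 99 − 44 = 55°
+90° (square ↑): 55 + 90 = 145°
+120° (triadic ↑): 145 + 120 = 265°
+219° (split-comp 39° ↑): 265 + 219 = 484 → 484 − 360 = 124°

124°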